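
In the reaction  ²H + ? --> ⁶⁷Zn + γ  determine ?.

Conserve mass number: 2 + A = 67 + 0, so A = 65.
Conserve atomic number: 1 + Z = 30 + 0, so Z = 29.
Z = 29 is copper, so the species is ⁶⁵Cu.

Cu-65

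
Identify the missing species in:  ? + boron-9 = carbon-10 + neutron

deuteron

Conserve mass number: A + 9 = 10 + 1, so A = 2.
Conserve atomic number: Z + 5 = 6 + 0, so Z = 1.
A = 2 and Z = 1 is hydrogen-2 — a deuteron.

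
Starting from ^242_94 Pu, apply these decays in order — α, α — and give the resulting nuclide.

Start: (A, Z) = (242, 94).
After α: (238, 92).
After α: (234, 90).
Z = 90 is thorium.

Th-234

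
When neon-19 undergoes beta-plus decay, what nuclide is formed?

Beta-plus decay: mass number changes by +0, atomic number by -1.
A: 19 = 19; Z: 10 − 1 = 9.
Z = 9 is fluorine, so the daughter is fluorine-19.

F-19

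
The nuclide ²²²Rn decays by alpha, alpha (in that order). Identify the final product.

Start: (A, Z) = (222, 86).
After α: (218, 84).
After α: (214, 82).
Z = 82 is lead.

Pb-214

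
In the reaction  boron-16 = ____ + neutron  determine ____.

B-15

Conserve mass number: 16 = A + 1, so A = 15.
Conserve atomic number: 5 = Z + 0, so Z = 5.
Z = 5 is boron, so the species is boron-15.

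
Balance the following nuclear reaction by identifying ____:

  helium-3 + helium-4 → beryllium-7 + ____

Conserve mass number: 3 + 4 = 7 + A, so A = 0.
Conserve atomic number: 2 + 2 = 4 + Z, so Z = 0.
A = 0 and Z = 0 is γ — a gamma ray.

gamma ray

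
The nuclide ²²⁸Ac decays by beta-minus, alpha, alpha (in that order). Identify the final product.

Rn-220

Start: (A, Z) = (228, 89).
After β⁻: (228, 90).
After α: (224, 88).
After α: (220, 86).
Z = 86 is radon.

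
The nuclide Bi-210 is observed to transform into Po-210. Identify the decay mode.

ΔA = 210 − 210 = 0; ΔZ = 84 − 83 = +1.
A is unchanged and Z rises by 1 — a neutron has become a proton (β⁻ decay).

beta-minus decay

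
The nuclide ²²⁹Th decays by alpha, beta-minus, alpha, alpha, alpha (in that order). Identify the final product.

Bi-213

Start: (A, Z) = (229, 90).
After α: (225, 88).
After β⁻: (225, 89).
After α: (221, 87).
After α: (217, 85).
After α: (213, 83).
Z = 83 is bismuth.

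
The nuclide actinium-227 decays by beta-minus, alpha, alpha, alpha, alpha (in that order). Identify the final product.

Pb-211

Start: (A, Z) = (227, 89).
After β⁻: (227, 90).
After α: (223, 88).
After α: (219, 86).
After α: (215, 84).
After α: (211, 82).
Z = 82 is lead.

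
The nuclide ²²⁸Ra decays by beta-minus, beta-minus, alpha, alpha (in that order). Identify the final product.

Rn-220

Start: (A, Z) = (228, 88).
After β⁻: (228, 89).
After β⁻: (228, 90).
After α: (224, 88).
After α: (220, 86).
Z = 86 is radon.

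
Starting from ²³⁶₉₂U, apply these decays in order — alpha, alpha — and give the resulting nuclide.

Ra-228

Start: (A, Z) = (236, 92).
After α: (232, 90).
After α: (228, 88).
Z = 88 is radium.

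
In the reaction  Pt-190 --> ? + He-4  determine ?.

Conserve mass number: 190 = A + 4, so A = 186.
Conserve atomic number: 78 = Z + 2, so Z = 76.
Z = 76 is osmium, so the species is Os-186.

Os-186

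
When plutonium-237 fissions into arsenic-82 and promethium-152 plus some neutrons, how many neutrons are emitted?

Conserve mass number: 237 = 82 + 152 + k, so k = 237 − 234 = 3.
Check atomic number: 94 = 33 + 61 + 0 = 94. ✓

3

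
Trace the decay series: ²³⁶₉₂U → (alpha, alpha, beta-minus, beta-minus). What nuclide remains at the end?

Th-228

Start: (A, Z) = (236, 92).
After α: (232, 90).
After α: (228, 88).
After β⁻: (228, 89).
After β⁻: (228, 90).
Z = 90 is thorium.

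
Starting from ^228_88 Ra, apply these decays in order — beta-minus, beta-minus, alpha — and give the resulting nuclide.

Start: (A, Z) = (228, 88).
After β⁻: (228, 89).
After β⁻: (228, 90).
After α: (224, 88).
Z = 88 is radium.

Ra-224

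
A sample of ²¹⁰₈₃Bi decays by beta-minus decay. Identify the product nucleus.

Beta-minus decay: mass number changes by +0, atomic number by +1.
A: 210 = 210; Z: 83 + 1 = 84.
Z = 84 is polonium, so the daughter is ²¹⁰₈₄Po.

Po-210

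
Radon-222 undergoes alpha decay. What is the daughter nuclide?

Alpha decay: mass number changes by -4, atomic number by -2.
A: 222 − 4 = 218; Z: 86 − 2 = 84.
Z = 84 is polonium, so the daughter is polonium-218.

Po-218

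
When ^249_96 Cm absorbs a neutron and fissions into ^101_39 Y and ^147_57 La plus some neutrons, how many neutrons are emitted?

Conserve mass number: 250 = 101 + 147 + k, so k = 250 − 248 = 2.
Check atomic number: 96 = 39 + 57 + 0 = 96. ✓

2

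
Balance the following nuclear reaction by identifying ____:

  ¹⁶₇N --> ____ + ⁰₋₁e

Conserve mass number: 16 = A + 0, so A = 16.
Conserve atomic number: 7 = Z − 1, so Z = 8.
Z = 8 is oxygen, so the species is ¹⁶₈O.

O-16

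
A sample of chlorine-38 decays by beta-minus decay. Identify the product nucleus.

Beta-minus decay: mass number changes by +0, atomic number by +1.
A: 38 = 38; Z: 17 + 1 = 18.
Z = 18 is argon, so the daughter is argon-38.

Ar-38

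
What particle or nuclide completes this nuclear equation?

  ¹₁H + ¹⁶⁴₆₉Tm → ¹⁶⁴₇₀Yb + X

neutron

Conserve mass number: 1 + 164 = 164 + A, so A = 1.
Conserve atomic number: 1 + 69 = 70 + Z, so Z = 0.
A = 1 and Z = 0 is ¹₀n — a neutron.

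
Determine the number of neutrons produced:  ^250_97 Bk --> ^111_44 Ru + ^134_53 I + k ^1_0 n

Conserve mass number: 250 = 111 + 134 + k, so k = 250 − 245 = 5.
Check atomic number: 97 = 44 + 53 + 0 = 97. ✓

5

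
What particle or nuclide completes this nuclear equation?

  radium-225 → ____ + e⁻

Conserve mass number: 225 = A + 0, so A = 225.
Conserve atomic number: 88 = Z − 1, so Z = 89.
Z = 89 is actinium, so the species is actinium-225.

Ac-225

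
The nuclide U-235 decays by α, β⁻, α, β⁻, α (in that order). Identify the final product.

Ra-223

Start: (A, Z) = (235, 92).
After α: (231, 90).
After β⁻: (231, 91).
After α: (227, 89).
After β⁻: (227, 90).
After α: (223, 88).
Z = 88 is radium.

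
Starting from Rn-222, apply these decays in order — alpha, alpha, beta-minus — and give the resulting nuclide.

Start: (A, Z) = (222, 86).
After α: (218, 84).
After α: (214, 82).
After β⁻: (214, 83).
Z = 83 is bismuth.

Bi-214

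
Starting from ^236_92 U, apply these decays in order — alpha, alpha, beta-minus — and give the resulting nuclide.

Ac-228

Start: (A, Z) = (236, 92).
After α: (232, 90).
After α: (228, 88).
After β⁻: (228, 89).
Z = 89 is actinium.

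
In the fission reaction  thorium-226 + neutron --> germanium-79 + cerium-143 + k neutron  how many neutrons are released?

5

Conserve mass number: 227 = 79 + 143 + k, so k = 227 − 222 = 5.
Check atomic number: 90 = 32 + 58 + 0 = 90. ✓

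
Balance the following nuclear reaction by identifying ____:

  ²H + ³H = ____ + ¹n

Conserve mass number: 2 + 3 = A + 1, so A = 4.
Conserve atomic number: 1 + 1 = Z + 0, so Z = 2.
A = 4 and Z = 2 is ⁴He — an alpha particle.

He-4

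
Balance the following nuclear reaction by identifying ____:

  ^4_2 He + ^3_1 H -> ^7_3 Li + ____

gamma ray

Conserve mass number: 4 + 3 = 7 + A, so A = 0.
Conserve atomic number: 2 + 1 = 3 + Z, so Z = 0.
A = 0 and Z = 0 is ^0_0 γ — a gamma ray.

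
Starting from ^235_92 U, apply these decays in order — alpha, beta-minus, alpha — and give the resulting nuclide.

Start: (A, Z) = (235, 92).
After α: (231, 90).
After β⁻: (231, 91).
After α: (227, 89).
Z = 89 is actinium.

Ac-227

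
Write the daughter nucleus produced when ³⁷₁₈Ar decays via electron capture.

Cl-37

Electron capture: mass number changes by +0, atomic number by -1.
A: 37 = 37; Z: 18 − 1 = 17.
Z = 17 is chlorine, so the daughter is ³⁷₁₇Cl.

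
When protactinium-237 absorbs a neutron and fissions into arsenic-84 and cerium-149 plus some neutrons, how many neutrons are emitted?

Conserve mass number: 238 = 84 + 149 + k, so k = 238 − 233 = 5.
Check atomic number: 91 = 33 + 58 + 0 = 91. ✓

5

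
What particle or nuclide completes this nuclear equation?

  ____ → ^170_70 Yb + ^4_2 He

Conserve mass number: A = 170 + 4, so A = 174.
Conserve atomic number: Z = 70 + 2, so Z = 72.
Z = 72 is hafnium, so the species is ^174_72 Hf.

Hf-174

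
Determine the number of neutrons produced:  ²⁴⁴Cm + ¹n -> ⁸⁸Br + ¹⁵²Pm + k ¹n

Conserve mass number: 245 = 88 + 152 + k, so k = 245 − 240 = 5.
Check atomic number: 96 = 35 + 61 + 0 = 96. ✓

5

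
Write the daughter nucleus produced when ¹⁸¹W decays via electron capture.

Ta-181

Electron capture: mass number changes by +0, atomic number by -1.
A: 181 = 181; Z: 74 − 1 = 73.
Z = 73 is tantalum, so the daughter is ¹⁸¹Ta.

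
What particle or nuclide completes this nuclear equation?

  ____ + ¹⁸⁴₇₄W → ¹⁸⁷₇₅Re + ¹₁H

Conserve mass number: A + 184 = 187 + 1, so A = 4.
Conserve atomic number: Z + 74 = 75 + 1, so Z = 2.
A = 4 and Z = 2 is ⁴₂He — an alpha particle.

alpha particle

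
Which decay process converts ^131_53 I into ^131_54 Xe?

beta-minus decay

ΔA = 131 − 131 = 0; ΔZ = 54 − 53 = +1.
A is unchanged and Z rises by 1 — a neutron has become a proton (β⁻ decay).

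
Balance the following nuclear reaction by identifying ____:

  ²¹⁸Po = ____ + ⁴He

Conserve mass number: 218 = A + 4, so A = 214.
Conserve atomic number: 84 = Z + 2, so Z = 82.
Z = 82 is lead, so the species is ²¹⁴Pb.

Pb-214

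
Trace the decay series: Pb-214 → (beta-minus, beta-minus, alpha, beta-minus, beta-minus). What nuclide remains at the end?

Po-210

Start: (A, Z) = (214, 82).
After β⁻: (214, 83).
After β⁻: (214, 84).
After α: (210, 82).
After β⁻: (210, 83).
After β⁻: (210, 84).
Z = 84 is polonium.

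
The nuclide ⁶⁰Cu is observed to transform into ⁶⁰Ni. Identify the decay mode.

beta-plus decay or electron capture

ΔA = 60 − 60 = 0; ΔZ = 28 − 29 = -1.
A is unchanged and Z drops by 1 — a proton has become a neutron (β⁺ emission or electron capture).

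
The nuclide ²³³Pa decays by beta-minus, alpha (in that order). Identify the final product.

Start: (A, Z) = (233, 91).
After β⁻: (233, 92).
After α: (229, 90).
Z = 90 is thorium.

Th-229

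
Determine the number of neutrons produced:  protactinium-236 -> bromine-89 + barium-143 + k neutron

Conserve mass number: 236 = 89 + 143 + k, so k = 236 − 232 = 4.
Check atomic number: 91 = 35 + 56 + 0 = 91. ✓

4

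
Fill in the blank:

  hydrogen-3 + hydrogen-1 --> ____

Conserve mass number: 3 + 1 = A, so A = 4.
Conserve atomic number: 1 + 1 = Z, so Z = 2.
A = 4 and Z = 2 is helium-4 — an alpha particle.

He-4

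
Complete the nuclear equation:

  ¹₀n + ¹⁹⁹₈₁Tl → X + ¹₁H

Conserve mass number: 1 + 199 = A + 1, so A = 199.
Conserve atomic number: 0 + 81 = Z + 1, so Z = 80.
Z = 80 is mercury, so the species is ¹⁹⁹₈₀Hg.

Hg-199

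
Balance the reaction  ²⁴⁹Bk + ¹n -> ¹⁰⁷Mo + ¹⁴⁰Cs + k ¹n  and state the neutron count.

Conserve mass number: 250 = 107 + 140 + k, so k = 250 − 247 = 3.
Check atomic number: 97 = 42 + 55 + 0 = 97. ✓

3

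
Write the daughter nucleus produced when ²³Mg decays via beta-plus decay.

Beta-plus decay: mass number changes by +0, atomic number by -1.
A: 23 = 23; Z: 12 − 1 = 11.
Z = 11 is sodium, so the daughter is ²³Na.

Na-23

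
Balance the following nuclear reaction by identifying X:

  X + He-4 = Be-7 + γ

Conserve mass number: A + 4 = 7 + 0, so A = 3.
Conserve atomic number: Z + 2 = 4 + 0, so Z = 2.
Z = 2 is helium, so the species is He-3.

He-3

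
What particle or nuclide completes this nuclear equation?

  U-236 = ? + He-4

Th-232

Conserve mass number: 236 = A + 4, so A = 232.
Conserve atomic number: 92 = Z + 2, so Z = 90.
Z = 90 is thorium, so the species is Th-232.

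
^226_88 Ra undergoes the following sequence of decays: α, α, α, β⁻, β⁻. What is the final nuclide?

Start: (A, Z) = (226, 88).
After α: (222, 86).
After α: (218, 84).
After α: (214, 82).
After β⁻: (214, 83).
After β⁻: (214, 84).
Z = 84 is polonium.

Po-214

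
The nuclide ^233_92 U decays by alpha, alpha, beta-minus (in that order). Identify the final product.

Start: (A, Z) = (233, 92).
After α: (229, 90).
After α: (225, 88).
After β⁻: (225, 89).
Z = 89 is actinium.

Ac-225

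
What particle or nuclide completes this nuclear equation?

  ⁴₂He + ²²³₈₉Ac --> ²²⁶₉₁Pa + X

neutron

Conserve mass number: 4 + 223 = 226 + A, so A = 1.
Conserve atomic number: 2 + 89 = 91 + Z, so Z = 0.
A = 1 and Z = 0 is ¹₀n — a neutron.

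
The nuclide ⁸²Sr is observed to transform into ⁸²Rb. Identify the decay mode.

ΔA = 82 − 82 = 0; ΔZ = 37 − 38 = -1.
A is unchanged and Z drops by 1 — a proton has become a neutron (β⁺ emission or electron capture).

beta-plus decay or electron capture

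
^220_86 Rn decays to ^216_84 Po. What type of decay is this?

alpha decay

ΔA = 216 − 220 = -4; ΔZ = 84 − 86 = -2.
A drops by 4 and Z drops by 2 — the signature of alpha emission.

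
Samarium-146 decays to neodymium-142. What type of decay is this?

ΔA = 142 − 146 = -4; ΔZ = 60 − 62 = -2.
A drops by 4 and Z drops by 2 — the signature of alpha emission.

alpha decay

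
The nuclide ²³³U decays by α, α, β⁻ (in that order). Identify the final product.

Ac-225

Start: (A, Z) = (233, 92).
After α: (229, 90).
After α: (225, 88).
After β⁻: (225, 89).
Z = 89 is actinium.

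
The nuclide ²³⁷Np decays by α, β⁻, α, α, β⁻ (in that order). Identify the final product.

Start: (A, Z) = (237, 93).
After α: (233, 91).
After β⁻: (233, 92).
After α: (229, 90).
After α: (225, 88).
After β⁻: (225, 89).
Z = 89 is actinium.

Ac-225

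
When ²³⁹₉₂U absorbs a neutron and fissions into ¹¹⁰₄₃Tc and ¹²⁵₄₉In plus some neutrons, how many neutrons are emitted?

Conserve mass number: 240 = 110 + 125 + k, so k = 240 − 235 = 5.
Check atomic number: 92 = 43 + 49 + 0 = 92. ✓

5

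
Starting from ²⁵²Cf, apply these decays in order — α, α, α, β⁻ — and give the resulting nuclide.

Start: (A, Z) = (252, 98).
After α: (248, 96).
After α: (244, 94).
After α: (240, 92).
After β⁻: (240, 93).
Z = 93 is neptunium.

Np-240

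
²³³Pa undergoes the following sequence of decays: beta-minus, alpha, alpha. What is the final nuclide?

Start: (A, Z) = (233, 91).
After β⁻: (233, 92).
After α: (229, 90).
After α: (225, 88).
Z = 88 is radium.

Ra-225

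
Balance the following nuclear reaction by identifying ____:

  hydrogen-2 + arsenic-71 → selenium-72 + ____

Conserve mass number: 2 + 71 = 72 + A, so A = 1.
Conserve atomic number: 1 + 33 = 34 + Z, so Z = 0.
A = 1 and Z = 0 is neutron — a neutron.

neutron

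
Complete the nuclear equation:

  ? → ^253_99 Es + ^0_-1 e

Cf-253

Conserve mass number: A = 253 + 0, so A = 253.
Conserve atomic number: Z = 99 − 1, so Z = 98.
Z = 98 is californium, so the species is ^253_98 Cf.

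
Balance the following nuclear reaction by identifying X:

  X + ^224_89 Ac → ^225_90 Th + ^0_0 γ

proton

Conserve mass number: A + 224 = 225 + 0, so A = 1.
Conserve atomic number: Z + 89 = 90 + 0, so Z = 1.
A = 1 and Z = 1 is ^1_1 H — a proton.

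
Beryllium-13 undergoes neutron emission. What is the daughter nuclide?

Neutron emission: mass number changes by -1, atomic number by +0.
A: 13 − 1 = 12; Z: 4 = 4.
Z = 4 is beryllium, so the daughter is beryllium-12.

Be-12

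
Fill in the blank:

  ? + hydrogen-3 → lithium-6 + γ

Conserve mass number: A + 3 = 6 + 0, so A = 3.
Conserve atomic number: Z + 1 = 3 + 0, so Z = 2.
Z = 2 is helium, so the species is helium-3.

He-3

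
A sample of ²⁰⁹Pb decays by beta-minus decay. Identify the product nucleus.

Beta-minus decay: mass number changes by +0, atomic number by +1.
A: 209 = 209; Z: 82 + 1 = 83.
Z = 83 is bismuth, so the daughter is ²⁰⁹Bi.

Bi-209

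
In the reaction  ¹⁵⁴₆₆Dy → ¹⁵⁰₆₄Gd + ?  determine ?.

Conserve mass number: 154 = 150 + A, so A = 4.
Conserve atomic number: 66 = 64 + Z, so Z = 2.
A = 4 and Z = 2 is ⁴₂He — an alpha particle.

alpha particle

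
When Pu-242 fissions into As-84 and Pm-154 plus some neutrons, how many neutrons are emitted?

Conserve mass number: 242 = 84 + 154 + k, so k = 242 − 238 = 4.
Check atomic number: 94 = 33 + 61 + 0 = 94. ✓

4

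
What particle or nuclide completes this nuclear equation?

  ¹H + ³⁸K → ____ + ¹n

Conserve mass number: 1 + 38 = A + 1, so A = 38.
Conserve atomic number: 1 + 19 = Z + 0, so Z = 20.
Z = 20 is calcium, so the species is ³⁸Ca.

Ca-38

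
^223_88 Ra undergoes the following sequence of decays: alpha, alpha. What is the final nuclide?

Start: (A, Z) = (223, 88).
After α: (219, 86).
After α: (215, 84).
Z = 84 is polonium.

Po-215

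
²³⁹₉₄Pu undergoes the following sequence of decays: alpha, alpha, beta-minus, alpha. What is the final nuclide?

Ac-227

Start: (A, Z) = (239, 94).
After α: (235, 92).
After α: (231, 90).
After β⁻: (231, 91).
After α: (227, 89).
Z = 89 is actinium.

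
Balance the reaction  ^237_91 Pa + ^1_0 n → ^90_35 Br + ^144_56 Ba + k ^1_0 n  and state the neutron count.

Conserve mass number: 238 = 90 + 144 + k, so k = 238 − 234 = 4.
Check atomic number: 91 = 35 + 56 + 0 = 91. ✓

4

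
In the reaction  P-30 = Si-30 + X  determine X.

Conserve mass number: 30 = 30 + A, so A = 0.
Conserve atomic number: 15 = 14 + Z, so Z = 1.
A = 0 and Z = 1 is e⁺ — a positron.

positron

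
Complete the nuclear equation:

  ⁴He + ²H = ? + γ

Conserve mass number: 4 + 2 = A + 0, so A = 6.
Conserve atomic number: 2 + 1 = Z + 0, so Z = 3.
Z = 3 is lithium, so the species is ⁶Li.

Li-6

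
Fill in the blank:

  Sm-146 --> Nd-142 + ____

Conserve mass number: 146 = 142 + A, so A = 4.
Conserve atomic number: 62 = 60 + Z, so Z = 2.
A = 4 and Z = 2 is He-4 — an alpha particle.

alpha particle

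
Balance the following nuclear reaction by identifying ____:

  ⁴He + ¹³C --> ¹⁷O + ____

gamma ray

Conserve mass number: 4 + 13 = 17 + A, so A = 0.
Conserve atomic number: 2 + 6 = 8 + Z, so Z = 0.
A = 0 and Z = 0 is γ — a gamma ray.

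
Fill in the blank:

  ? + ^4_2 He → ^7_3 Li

Conserve mass number: A + 4 = 7, so A = 3.
Conserve atomic number: Z + 2 = 3, so Z = 1.
A = 3 and Z = 1 is ^3_1 H — a triton.

triton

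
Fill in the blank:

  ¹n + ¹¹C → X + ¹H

B-11

Conserve mass number: 1 + 11 = A + 1, so A = 11.
Conserve atomic number: 0 + 6 = Z + 1, so Z = 5.
Z = 5 is boron, so the species is ¹¹B.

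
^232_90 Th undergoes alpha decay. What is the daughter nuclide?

Alpha decay: mass number changes by -4, atomic number by -2.
A: 232 − 4 = 228; Z: 90 − 2 = 88.
Z = 88 is radium, so the daughter is ^228_88 Ra.

Ra-228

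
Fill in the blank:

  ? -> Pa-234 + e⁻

Conserve mass number: A = 234 + 0, so A = 234.
Conserve atomic number: Z = 91 − 1, so Z = 90.
Z = 90 is thorium, so the species is Th-234.

Th-234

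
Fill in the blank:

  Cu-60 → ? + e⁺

Ni-60

Conserve mass number: 60 = A + 0, so A = 60.
Conserve atomic number: 29 = Z + 1, so Z = 28.
Z = 28 is nickel, so the species is Ni-60.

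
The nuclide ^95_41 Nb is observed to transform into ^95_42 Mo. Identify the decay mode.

beta-minus decay

ΔA = 95 − 95 = 0; ΔZ = 42 − 41 = +1.
A is unchanged and Z rises by 1 — a neutron has become a proton (β⁻ decay).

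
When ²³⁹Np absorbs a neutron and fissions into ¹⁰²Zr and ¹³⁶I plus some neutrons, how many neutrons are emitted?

2

Conserve mass number: 240 = 102 + 136 + k, so k = 240 − 238 = 2.
Check atomic number: 93 = 40 + 53 + 0 = 93. ✓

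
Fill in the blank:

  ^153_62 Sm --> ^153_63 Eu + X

beta-minus particle

Conserve mass number: 153 = 153 + A, so A = 0.
Conserve atomic number: 62 = 63 + Z, so Z = -1.
A = 0 and Z = -1 is ^0_-1 e — a beta-minus particle.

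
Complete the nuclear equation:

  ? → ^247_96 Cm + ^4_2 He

Cf-251

Conserve mass number: A = 247 + 4, so A = 251.
Conserve atomic number: Z = 96 + 2, so Z = 98.
Z = 98 is californium, so the species is ^251_98 Cf.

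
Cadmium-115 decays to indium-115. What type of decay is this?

ΔA = 115 − 115 = 0; ΔZ = 49 − 48 = +1.
A is unchanged and Z rises by 1 — a neutron has become a proton (β⁻ decay).

beta-minus decay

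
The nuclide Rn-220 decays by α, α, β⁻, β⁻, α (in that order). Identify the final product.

Pb-208

Start: (A, Z) = (220, 86).
After α: (216, 84).
After α: (212, 82).
After β⁻: (212, 83).
After β⁻: (212, 84).
After α: (208, 82).
Z = 82 is lead.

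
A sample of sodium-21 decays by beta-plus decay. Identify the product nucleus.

Ne-21

Beta-plus decay: mass number changes by +0, atomic number by -1.
A: 21 = 21; Z: 11 − 1 = 10.
Z = 10 is neon, so the daughter is neon-21.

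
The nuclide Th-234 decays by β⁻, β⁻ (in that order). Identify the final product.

U-234

Start: (A, Z) = (234, 90).
After β⁻: (234, 91).
After β⁻: (234, 92).
Z = 92 is uranium.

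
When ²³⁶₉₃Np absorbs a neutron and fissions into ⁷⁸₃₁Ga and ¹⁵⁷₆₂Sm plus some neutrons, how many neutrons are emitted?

Conserve mass number: 237 = 78 + 157 + k, so k = 237 − 235 = 2.
Check atomic number: 93 = 31 + 62 + 0 = 93. ✓

2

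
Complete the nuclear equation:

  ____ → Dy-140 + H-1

Ho-141

Conserve mass number: A = 140 + 1, so A = 141.
Conserve atomic number: Z = 66 + 1, so Z = 67.
Z = 67 is holmium, so the species is Ho-141.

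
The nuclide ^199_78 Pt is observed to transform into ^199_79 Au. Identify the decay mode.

ΔA = 199 − 199 = 0; ΔZ = 79 − 78 = +1.
A is unchanged and Z rises by 1 — a neutron has become a proton (β⁻ decay).

beta-minus decay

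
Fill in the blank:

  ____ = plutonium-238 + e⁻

Conserve mass number: A = 238 + 0, so A = 238.
Conserve atomic number: Z = 94 − 1, so Z = 93.
Z = 93 is neptunium, so the species is neptunium-238.

Np-238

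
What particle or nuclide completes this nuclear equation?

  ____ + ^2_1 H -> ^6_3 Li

Conserve mass number: A + 2 = 6, so A = 4.
Conserve atomic number: Z + 1 = 3, so Z = 2.
A = 4 and Z = 2 is ^4_2 He — an alpha particle.

alpha particle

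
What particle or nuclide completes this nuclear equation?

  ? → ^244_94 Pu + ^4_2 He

Cm-248

Conserve mass number: A = 244 + 4, so A = 248.
Conserve atomic number: Z = 94 + 2, so Z = 96.
Z = 96 is curium, so the species is ^248_96 Cm.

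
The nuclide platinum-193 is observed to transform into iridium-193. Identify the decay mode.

beta-plus decay or electron capture

ΔA = 193 − 193 = 0; ΔZ = 77 − 78 = -1.
A is unchanged and Z drops by 1 — a proton has become a neutron (β⁺ emission or electron capture).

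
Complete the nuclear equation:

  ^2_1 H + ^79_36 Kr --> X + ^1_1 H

Conserve mass number: 2 + 79 = A + 1, so A = 80.
Conserve atomic number: 1 + 36 = Z + 1, so Z = 36.
Z = 36 is krypton, so the species is ^80_36 Kr.

Kr-80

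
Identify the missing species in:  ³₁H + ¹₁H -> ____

He-4

Conserve mass number: 3 + 1 = A, so A = 4.
Conserve atomic number: 1 + 1 = Z, so Z = 2.
A = 4 and Z = 2 is ⁴₂He — an alpha particle.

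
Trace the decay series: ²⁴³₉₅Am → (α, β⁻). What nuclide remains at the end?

Start: (A, Z) = (243, 95).
After α: (239, 93).
After β⁻: (239, 94).
Z = 94 is plutonium.

Pu-239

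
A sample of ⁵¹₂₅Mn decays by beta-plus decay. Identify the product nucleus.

Beta-plus decay: mass number changes by +0, atomic number by -1.
A: 51 = 51; Z: 25 − 1 = 24.
Z = 24 is chromium, so the daughter is ⁵¹₂₄Cr.

Cr-51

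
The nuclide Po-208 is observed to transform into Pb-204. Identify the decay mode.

alpha decay

ΔA = 204 − 208 = -4; ΔZ = 82 − 84 = -2.
A drops by 4 and Z drops by 2 — the signature of alpha emission.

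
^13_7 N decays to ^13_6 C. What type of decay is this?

beta-plus decay or electron capture

ΔA = 13 − 13 = 0; ΔZ = 6 − 7 = -1.
A is unchanged and Z drops by 1 — a proton has become a neutron (β⁺ emission or electron capture).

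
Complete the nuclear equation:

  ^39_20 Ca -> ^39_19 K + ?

Conserve mass number: 39 = 39 + A, so A = 0.
Conserve atomic number: 20 = 19 + Z, so Z = 1.
A = 0 and Z = 1 is ^0_1 e — a positron.

positron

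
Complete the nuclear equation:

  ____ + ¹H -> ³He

deuteron

Conserve mass number: A + 1 = 3, so A = 2.
Conserve atomic number: Z + 1 = 2, so Z = 1.
A = 2 and Z = 1 is ²H — a deuteron.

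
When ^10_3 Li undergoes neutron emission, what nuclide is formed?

Li-9

Neutron emission: mass number changes by -1, atomic number by +0.
A: 10 − 1 = 9; Z: 3 = 3.
Z = 3 is lithium, so the daughter is ^9_3 Li.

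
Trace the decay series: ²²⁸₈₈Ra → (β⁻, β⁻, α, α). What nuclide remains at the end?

Start: (A, Z) = (228, 88).
After β⁻: (228, 89).
After β⁻: (228, 90).
After α: (224, 88).
After α: (220, 86).
Z = 86 is radon.

Rn-220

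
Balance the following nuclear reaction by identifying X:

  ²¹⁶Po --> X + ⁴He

Pb-212

Conserve mass number: 216 = A + 4, so A = 212.
Conserve atomic number: 84 = Z + 2, so Z = 82.
Z = 82 is lead, so the species is ²¹²Pb.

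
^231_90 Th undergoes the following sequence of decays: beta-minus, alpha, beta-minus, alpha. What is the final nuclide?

Start: (A, Z) = (231, 90).
After β⁻: (231, 91).
After α: (227, 89).
After β⁻: (227, 90).
After α: (223, 88).
Z = 88 is radium.

Ra-223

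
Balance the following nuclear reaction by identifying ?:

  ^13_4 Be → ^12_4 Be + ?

Conserve mass number: 13 = 12 + A, so A = 1.
Conserve atomic number: 4 = 4 + Z, so Z = 0.
A = 1 and Z = 0 is ^1_0 n — a neutron.

neutron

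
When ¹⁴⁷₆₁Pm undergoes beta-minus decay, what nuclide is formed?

Sm-147

Beta-minus decay: mass number changes by +0, atomic number by +1.
A: 147 = 147; Z: 61 + 1 = 62.
Z = 62 is samarium, so the daughter is ¹⁴⁷₆₂Sm.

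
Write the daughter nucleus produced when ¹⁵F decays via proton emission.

O-14

Proton emission: mass number changes by -1, atomic number by -1.
A: 15 − 1 = 14; Z: 9 − 1 = 8.
Z = 8 is oxygen, so the daughter is ¹⁴O.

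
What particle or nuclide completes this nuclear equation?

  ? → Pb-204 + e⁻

Tl-204

Conserve mass number: A = 204 + 0, so A = 204.
Conserve atomic number: Z = 82 − 1, so Z = 81.
Z = 81 is thallium, so the species is Tl-204.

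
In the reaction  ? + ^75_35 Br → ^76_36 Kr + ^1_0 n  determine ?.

deuteron

Conserve mass number: A + 75 = 76 + 1, so A = 2.
Conserve atomic number: Z + 35 = 36 + 0, so Z = 1.
A = 2 and Z = 1 is ^2_1 H — a deuteron.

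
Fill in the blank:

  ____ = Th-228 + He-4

U-232

Conserve mass number: A = 228 + 4, so A = 232.
Conserve atomic number: Z = 90 + 2, so Z = 92.
Z = 92 is uranium, so the species is U-232.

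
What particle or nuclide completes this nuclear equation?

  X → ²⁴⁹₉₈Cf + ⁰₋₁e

Bk-249

Conserve mass number: A = 249 + 0, so A = 249.
Conserve atomic number: Z = 98 − 1, so Z = 97.
Z = 97 is berkelium, so the species is ²⁴⁹₉₇Bk.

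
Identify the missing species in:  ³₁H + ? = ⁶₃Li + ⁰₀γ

Conserve mass number: 3 + A = 6 + 0, so A = 3.
Conserve atomic number: 1 + Z = 3 + 0, so Z = 2.
Z = 2 is helium, so the species is ³₂He.

He-3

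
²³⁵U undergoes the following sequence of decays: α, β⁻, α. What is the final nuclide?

Start: (A, Z) = (235, 92).
After α: (231, 90).
After β⁻: (231, 91).
After α: (227, 89).
Z = 89 is actinium.

Ac-227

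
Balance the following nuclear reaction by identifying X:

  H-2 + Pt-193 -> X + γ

Au-195

Conserve mass number: 2 + 193 = A + 0, so A = 195.
Conserve atomic number: 1 + 78 = Z + 0, so Z = 79.
Z = 79 is gold, so the species is Au-195.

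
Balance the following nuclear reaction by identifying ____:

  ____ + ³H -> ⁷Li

alpha particle

Conserve mass number: A + 3 = 7, so A = 4.
Conserve atomic number: Z + 1 = 3, so Z = 2.
A = 4 and Z = 2 is ⁴He — an alpha particle.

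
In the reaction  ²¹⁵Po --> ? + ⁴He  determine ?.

Conserve mass number: 215 = A + 4, so A = 211.
Conserve atomic number: 84 = Z + 2, so Z = 82.
Z = 82 is lead, so the species is ²¹¹Pb.

Pb-211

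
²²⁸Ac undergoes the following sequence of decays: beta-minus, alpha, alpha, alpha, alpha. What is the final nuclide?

Pb-212

Start: (A, Z) = (228, 89).
After β⁻: (228, 90).
After α: (224, 88).
After α: (220, 86).
After α: (216, 84).
After α: (212, 82).
Z = 82 is lead.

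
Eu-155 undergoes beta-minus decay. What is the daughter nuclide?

Gd-155

Beta-minus decay: mass number changes by +0, atomic number by +1.
A: 155 = 155; Z: 63 + 1 = 64.
Z = 64 is gadolinium, so the daughter is Gd-155.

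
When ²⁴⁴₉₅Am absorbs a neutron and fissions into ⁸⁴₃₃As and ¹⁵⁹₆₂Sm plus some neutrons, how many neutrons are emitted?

Conserve mass number: 245 = 84 + 159 + k, so k = 245 − 243 = 2.
Check atomic number: 95 = 33 + 62 + 0 = 95. ✓

2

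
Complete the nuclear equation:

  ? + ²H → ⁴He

Conserve mass number: A + 2 = 4, so A = 2.
Conserve atomic number: Z + 1 = 2, so Z = 1.
A = 2 and Z = 1 is ²H — a deuteron.

deuteron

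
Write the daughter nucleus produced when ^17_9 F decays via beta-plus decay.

O-17

Beta-plus decay: mass number changes by +0, atomic number by -1.
A: 17 = 17; Z: 9 − 1 = 8.
Z = 8 is oxygen, so the daughter is ^17_8 O.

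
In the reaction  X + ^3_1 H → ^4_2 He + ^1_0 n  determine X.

Conserve mass number: A + 3 = 4 + 1, so A = 2.
Conserve atomic number: Z + 1 = 2 + 0, so Z = 1.
A = 2 and Z = 1 is ^2_1 H — a deuteron.

deuteron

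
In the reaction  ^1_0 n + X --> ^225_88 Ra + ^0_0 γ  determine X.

Ra-224

Conserve mass number: 1 + A = 225 + 0, so A = 224.
Conserve atomic number: 0 + Z = 88 + 0, so Z = 88.
Z = 88 is radium, so the species is ^224_88 Ra.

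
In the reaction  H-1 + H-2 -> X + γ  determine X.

He-3

Conserve mass number: 1 + 2 = A + 0, so A = 3.
Conserve atomic number: 1 + 1 = Z + 0, so Z = 2.
Z = 2 is helium, so the species is He-3.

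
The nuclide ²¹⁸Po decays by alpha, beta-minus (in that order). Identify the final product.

Bi-214

Start: (A, Z) = (218, 84).
After α: (214, 82).
After β⁻: (214, 83).
Z = 83 is bismuth.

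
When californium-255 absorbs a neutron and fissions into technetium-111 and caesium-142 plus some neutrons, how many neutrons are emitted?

3

Conserve mass number: 256 = 111 + 142 + k, so k = 256 − 253 = 3.
Check atomic number: 98 = 43 + 55 + 0 = 98. ✓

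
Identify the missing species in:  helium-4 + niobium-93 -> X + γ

Tc-97

Conserve mass number: 4 + 93 = A + 0, so A = 97.
Conserve atomic number: 2 + 41 = Z + 0, so Z = 43.
Z = 43 is technetium, so the species is technetium-97.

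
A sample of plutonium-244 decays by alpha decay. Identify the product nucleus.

U-240

Alpha decay: mass number changes by -4, atomic number by -2.
A: 244 − 4 = 240; Z: 94 − 2 = 92.
Z = 92 is uranium, so the daughter is uranium-240.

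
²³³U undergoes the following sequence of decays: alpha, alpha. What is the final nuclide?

Start: (A, Z) = (233, 92).
After α: (229, 90).
After α: (225, 88).
Z = 88 is radium.

Ra-225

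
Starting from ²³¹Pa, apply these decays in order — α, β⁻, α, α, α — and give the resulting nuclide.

Start: (A, Z) = (231, 91).
After α: (227, 89).
After β⁻: (227, 90).
After α: (223, 88).
After α: (219, 86).
After α: (215, 84).
Z = 84 is polonium.

Po-215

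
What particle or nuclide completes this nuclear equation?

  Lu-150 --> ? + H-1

Yb-149

Conserve mass number: 150 = A + 1, so A = 149.
Conserve atomic number: 71 = Z + 1, so Z = 70.
Z = 70 is ytterbium, so the species is Yb-149.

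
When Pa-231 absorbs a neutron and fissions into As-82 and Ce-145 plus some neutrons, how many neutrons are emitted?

Conserve mass number: 232 = 82 + 145 + k, so k = 232 − 227 = 5.
Check atomic number: 91 = 33 + 58 + 0 = 91. ✓

5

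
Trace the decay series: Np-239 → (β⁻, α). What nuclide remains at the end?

Start: (A, Z) = (239, 93).
After β⁻: (239, 94).
After α: (235, 92).
Z = 92 is uranium.

U-235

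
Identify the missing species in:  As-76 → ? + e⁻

Conserve mass number: 76 = A + 0, so A = 76.
Conserve atomic number: 33 = Z − 1, so Z = 34.
Z = 34 is selenium, so the species is Se-76.

Se-76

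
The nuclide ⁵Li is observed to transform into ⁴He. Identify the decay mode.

proton emission

ΔA = 4 − 5 = -1; ΔZ = 2 − 3 = -1.
A drops by 1 and Z drops by 1 — a proton was emitted.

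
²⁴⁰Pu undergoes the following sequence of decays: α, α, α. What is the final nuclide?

Start: (A, Z) = (240, 94).
After α: (236, 92).
After α: (232, 90).
After α: (228, 88).
Z = 88 is radium.

Ra-228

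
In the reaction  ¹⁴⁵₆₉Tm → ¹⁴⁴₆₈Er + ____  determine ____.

Conserve mass number: 145 = 144 + A, so A = 1.
Conserve atomic number: 69 = 68 + Z, so Z = 1.
A = 1 and Z = 1 is ¹₁H — a proton.

proton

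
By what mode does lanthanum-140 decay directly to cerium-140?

beta-minus decay

ΔA = 140 − 140 = 0; ΔZ = 58 − 57 = +1.
A is unchanged and Z rises by 1 — a neutron has become a proton (β⁻ decay).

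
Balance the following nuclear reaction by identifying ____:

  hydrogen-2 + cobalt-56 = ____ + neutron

Conserve mass number: 2 + 56 = A + 1, so A = 57.
Conserve atomic number: 1 + 27 = Z + 0, so Z = 28.
Z = 28 is nickel, so the species is nickel-57.

Ni-57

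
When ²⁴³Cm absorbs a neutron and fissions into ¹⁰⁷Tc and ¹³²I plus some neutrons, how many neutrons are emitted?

Conserve mass number: 244 = 107 + 132 + k, so k = 244 − 239 = 5.
Check atomic number: 96 = 43 + 53 + 0 = 96. ✓

5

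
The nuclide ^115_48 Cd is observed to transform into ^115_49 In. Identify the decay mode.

beta-minus decay

ΔA = 115 − 115 = 0; ΔZ = 49 − 48 = +1.
A is unchanged and Z rises by 1 — a neutron has become a proton (β⁻ decay).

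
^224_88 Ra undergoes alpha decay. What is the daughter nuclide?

Rn-220

Alpha decay: mass number changes by -4, atomic number by -2.
A: 224 − 4 = 220; Z: 88 − 2 = 86.
Z = 86 is radon, so the daughter is ^220_86 Rn.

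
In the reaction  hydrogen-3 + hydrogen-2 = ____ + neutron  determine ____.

He-4

Conserve mass number: 3 + 2 = A + 1, so A = 4.
Conserve atomic number: 1 + 1 = Z + 0, so Z = 2.
A = 4 and Z = 2 is helium-4 — an alpha particle.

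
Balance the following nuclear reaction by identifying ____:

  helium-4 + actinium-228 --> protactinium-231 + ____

neutron

Conserve mass number: 4 + 228 = 231 + A, so A = 1.
Conserve atomic number: 2 + 89 = 91 + Z, so Z = 0.
A = 1 and Z = 0 is neutron — a neutron.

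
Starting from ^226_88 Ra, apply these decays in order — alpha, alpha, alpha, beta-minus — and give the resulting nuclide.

Start: (A, Z) = (226, 88).
After α: (222, 86).
After α: (218, 84).
After α: (214, 82).
After β⁻: (214, 83).
Z = 83 is bismuth.

Bi-214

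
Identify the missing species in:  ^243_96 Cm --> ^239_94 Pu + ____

Conserve mass number: 243 = 239 + A, so A = 4.
Conserve atomic number: 96 = 94 + Z, so Z = 2.
A = 4 and Z = 2 is ^4_2 He — an alpha particle.

alpha particle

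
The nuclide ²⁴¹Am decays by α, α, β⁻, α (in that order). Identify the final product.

Start: (A, Z) = (241, 95).
After α: (237, 93).
After α: (233, 91).
After β⁻: (233, 92).
After α: (229, 90).
Z = 90 is thorium.

Th-229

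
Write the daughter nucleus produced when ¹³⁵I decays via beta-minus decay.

Xe-135

Beta-minus decay: mass number changes by +0, atomic number by +1.
A: 135 = 135; Z: 53 + 1 = 54.
Z = 54 is xenon, so the daughter is ¹³⁵Xe.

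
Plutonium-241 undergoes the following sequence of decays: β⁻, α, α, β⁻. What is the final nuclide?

Start: (A, Z) = (241, 94).
After β⁻: (241, 95).
After α: (237, 93).
After α: (233, 91).
After β⁻: (233, 92).
Z = 92 is uranium.

U-233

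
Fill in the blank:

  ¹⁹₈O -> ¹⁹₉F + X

beta-minus particle

Conserve mass number: 19 = 19 + A, so A = 0.
Conserve atomic number: 8 = 9 + Z, so Z = -1.
A = 0 and Z = -1 is ⁰₋₁e — a beta-minus particle.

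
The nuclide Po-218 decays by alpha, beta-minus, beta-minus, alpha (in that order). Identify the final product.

Pb-210

Start: (A, Z) = (218, 84).
After α: (214, 82).
After β⁻: (214, 83).
After β⁻: (214, 84).
After α: (210, 82).
Z = 82 is lead.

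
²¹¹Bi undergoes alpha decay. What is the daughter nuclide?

Alpha decay: mass number changes by -4, atomic number by -2.
A: 211 − 4 = 207; Z: 83 − 2 = 81.
Z = 81 is thallium, so the daughter is ²⁰⁷Tl.

Tl-207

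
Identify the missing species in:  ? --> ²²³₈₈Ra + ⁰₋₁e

Conserve mass number: A = 223 + 0, so A = 223.
Conserve atomic number: Z = 88 − 1, so Z = 87.
Z = 87 is francium, so the species is ²²³₈₇Fr.

Fr-223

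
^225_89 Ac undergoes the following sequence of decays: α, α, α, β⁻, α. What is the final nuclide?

Start: (A, Z) = (225, 89).
After α: (221, 87).
After α: (217, 85).
After α: (213, 83).
After β⁻: (213, 84).
After α: (209, 82).
Z = 82 is lead.

Pb-209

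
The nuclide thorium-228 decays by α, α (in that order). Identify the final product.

Rn-220

Start: (A, Z) = (228, 90).
After α: (224, 88).
After α: (220, 86).
Z = 86 is radon.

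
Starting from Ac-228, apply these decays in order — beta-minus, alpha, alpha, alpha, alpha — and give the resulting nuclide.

Pb-212

Start: (A, Z) = (228, 89).
After β⁻: (228, 90).
After α: (224, 88).
After α: (220, 86).
After α: (216, 84).
After α: (212, 82).
Z = 82 is lead.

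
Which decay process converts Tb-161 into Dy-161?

ΔA = 161 − 161 = 0; ΔZ = 66 − 65 = +1.
A is unchanged and Z rises by 1 — a neutron has become a proton (β⁻ decay).

beta-minus decay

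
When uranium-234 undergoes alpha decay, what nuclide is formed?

Th-230

Alpha decay: mass number changes by -4, atomic number by -2.
A: 234 − 4 = 230; Z: 92 − 2 = 90.
Z = 90 is thorium, so the daughter is thorium-230.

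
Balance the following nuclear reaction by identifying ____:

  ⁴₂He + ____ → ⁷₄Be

Conserve mass number: 4 + A = 7, so A = 3.
Conserve atomic number: 2 + Z = 4, so Z = 2.
Z = 2 is helium, so the species is ³₂He.

He-3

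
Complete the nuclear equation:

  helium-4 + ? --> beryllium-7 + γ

He-3

Conserve mass number: 4 + A = 7 + 0, so A = 3.
Conserve atomic number: 2 + Z = 4 + 0, so Z = 2.
Z = 2 is helium, so the species is helium-3.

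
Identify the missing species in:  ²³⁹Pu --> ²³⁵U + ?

Conserve mass number: 239 = 235 + A, so A = 4.
Conserve atomic number: 94 = 92 + Z, so Z = 2.
A = 4 and Z = 2 is ⁴He — an alpha particle.

alpha particle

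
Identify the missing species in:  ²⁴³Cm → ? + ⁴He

Conserve mass number: 243 = A + 4, so A = 239.
Conserve atomic number: 96 = Z + 2, so Z = 94.
Z = 94 is plutonium, so the species is ²³⁹Pu.

Pu-239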